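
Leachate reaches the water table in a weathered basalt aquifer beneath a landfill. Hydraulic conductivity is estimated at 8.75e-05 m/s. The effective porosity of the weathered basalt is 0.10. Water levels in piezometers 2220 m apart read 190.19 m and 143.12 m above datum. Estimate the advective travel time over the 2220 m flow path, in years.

3.79

Convert K: 8.75e-05 m/s × 86400 = 7.560 m/day.
Hydraulic gradient i = (190.19 − 143.12) / 2220 = 47.07 / 2220 = 0.02120.
Darcy flux q = K · i = 7.560 × 0.02120 = 0.1603 m/day.
Seepage velocity v = q / n_e = 0.1603 / 0.10 = 1.603 m/day.
Travel time t = L / v = 2220 / 1.603 = 1385 days = 3.792 years.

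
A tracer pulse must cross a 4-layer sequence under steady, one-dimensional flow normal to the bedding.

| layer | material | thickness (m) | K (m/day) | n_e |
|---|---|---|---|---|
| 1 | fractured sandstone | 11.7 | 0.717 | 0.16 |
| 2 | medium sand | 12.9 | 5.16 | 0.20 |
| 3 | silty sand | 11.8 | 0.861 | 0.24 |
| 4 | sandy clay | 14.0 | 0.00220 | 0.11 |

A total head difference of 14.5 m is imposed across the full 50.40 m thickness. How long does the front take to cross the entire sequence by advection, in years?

With flow normal to the layers, continuity requires the same specific discharge q through every layer.
Σ(b_i/K_i) = 11.7/0.717 + 12.9/5.16 + 11.8/0.861 + 14.0/0.00220 = 6396 d.
q = Δh / Σ(b_i/K_i) = 14.5 / 6396 = 0.002267 m/day.
In each layer the seepage velocity is v_i = q/n_i, so the layer transit time is t_i = b_i·n_i / q:
  layer 1 (fractured sandstone): t_1 = 11.7 × 0.16 / 0.002267 = 825.8 d
  layer 2 (medium sand): t_2 = 12.9 × 0.20 / 0.002267 = 1138 d
  layer 3 (silty sand): t_3 = 11.8 × 0.24 / 0.002267 = 1249 d
  layer 4 (sandy clay): t_4 = 14.0 × 0.11 / 0.002267 = 679.3 d
Total t = Σ t_i = 3892 days = 10.66 years.

10.7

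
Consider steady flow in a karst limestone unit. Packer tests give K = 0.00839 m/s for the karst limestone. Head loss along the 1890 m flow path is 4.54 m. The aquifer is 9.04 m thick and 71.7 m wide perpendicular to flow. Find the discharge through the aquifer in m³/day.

1130

Convert K: 0.00839 m/s × 86400 = 724.9 m/day.
Cross-sectional area A = 71.7 × 9.04 = 648.2 m².
Hydraulic gradient i = Δh / L = 4.54 / 1890 = 0.002402.
Darcy's law: Q = K · A · i = 724.9 × 648.2 × 0.002402 = 1129 m³/day.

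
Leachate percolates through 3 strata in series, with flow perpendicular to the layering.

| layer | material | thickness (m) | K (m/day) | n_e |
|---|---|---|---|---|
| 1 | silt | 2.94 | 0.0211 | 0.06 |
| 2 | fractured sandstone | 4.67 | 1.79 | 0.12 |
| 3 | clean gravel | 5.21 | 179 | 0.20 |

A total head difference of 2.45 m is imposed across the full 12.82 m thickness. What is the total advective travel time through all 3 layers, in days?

103

With flow normal to the layers, continuity requires the same specific discharge q through every layer.
Σ(b_i/K_i) = 2.94/0.0211 + 4.67/1.79 + 5.21/179 = 142.0 d.
q = Δh / Σ(b_i/K_i) = 2.45 / 142.0 = 0.01726 m/day.
In each layer the seepage velocity is v_i = q/n_i, so the layer transit time is t_i = b_i·n_i / q:
  layer 1 (silt): t_1 = 2.94 × 0.06 / 0.01726 = 10.22 d
  layer 2 (fractured sandstone): t_2 = 4.67 × 0.12 / 0.01726 = 32.47 d
  layer 3 (clean gravel): t_3 = 5.21 × 0.20 / 0.01726 = 60.38 d
Total t = Σ t_i = 103.1 days.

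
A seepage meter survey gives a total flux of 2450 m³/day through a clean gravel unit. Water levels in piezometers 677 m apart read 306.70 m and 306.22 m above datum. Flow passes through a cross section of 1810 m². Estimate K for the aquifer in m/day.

Hydraulic gradient i = (306.70 − 306.22) / 677 = 0.48 / 677 = 0.0007090.
From Q = K·A·i, K = Q / (A·i) = 2450 / (1810 × 0.0007090) = 1909 m/day.

1910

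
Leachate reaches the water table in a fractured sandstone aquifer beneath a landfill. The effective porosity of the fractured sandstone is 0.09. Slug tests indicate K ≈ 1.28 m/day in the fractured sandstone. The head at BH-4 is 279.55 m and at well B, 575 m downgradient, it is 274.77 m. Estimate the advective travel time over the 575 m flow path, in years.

Hydraulic gradient i = (279.55 − 274.77) / 575 = 4.78 / 575 = 0.008313.
Darcy flux q = K · i = 1.280 × 0.008313 = 0.01064 m/day.
Seepage velocity v = q / n_e = 0.01064 / 0.09 = 0.1182 m/day.
Travel time t = L / v = 575 / 0.1182 = 4863 days = 13.32 years.

13.3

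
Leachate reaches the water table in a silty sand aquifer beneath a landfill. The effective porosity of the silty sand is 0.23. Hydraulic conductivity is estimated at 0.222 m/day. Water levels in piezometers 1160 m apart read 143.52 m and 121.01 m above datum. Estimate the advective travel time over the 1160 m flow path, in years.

170

Hydraulic gradient i = (143.52 − 121.01) / 1160 = 22.51 / 1160 = 0.01941.
Darcy flux q = K · i = 0.2220 × 0.01941 = 0.004308 m/day.
Seepage velocity v = q / n_e = 0.004308 / 0.23 = 0.01873 m/day.
Travel time t = L / v = 1160 / 0.01873 = 61932 days = 169.6 years.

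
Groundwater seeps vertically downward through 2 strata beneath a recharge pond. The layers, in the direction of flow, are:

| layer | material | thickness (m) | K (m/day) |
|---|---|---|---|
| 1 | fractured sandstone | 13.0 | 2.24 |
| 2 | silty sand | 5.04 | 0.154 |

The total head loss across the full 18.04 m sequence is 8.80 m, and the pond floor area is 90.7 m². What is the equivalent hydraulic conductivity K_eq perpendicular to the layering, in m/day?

0.468

Flow is perpendicular to layering, so the layers act in series and the equivalent K is the thickness-weighted harmonic mean.
Total thickness L = 13.0 + 5.04 = 18.04 m.
Σ(b_i/K_i) = 13.0/2.24 + 5.04/0.154 = 38.53 d.
K_eq = L / Σ(b_i/K_i) = 18.04 / 38.53 = 0.4682 m/day.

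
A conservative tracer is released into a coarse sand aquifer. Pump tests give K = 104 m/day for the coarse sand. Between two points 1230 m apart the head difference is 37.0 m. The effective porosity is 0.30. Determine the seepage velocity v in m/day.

10.4

Hydraulic gradient i = Δh / L = 37.0 / 1230 = 0.03008.
Darcy flux q = K · i = 104.0 × 0.03008 = 3.128 m/day.
Seepage velocity v = q / n_e = 3.128 / 0.30 = 10.43 m/day.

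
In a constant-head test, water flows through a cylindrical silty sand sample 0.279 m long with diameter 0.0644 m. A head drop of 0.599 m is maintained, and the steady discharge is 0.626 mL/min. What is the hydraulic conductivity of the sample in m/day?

Cross-sectional area A = π·(d/2)² = π × (0.0644/2)² = 0.003257 m².
Convert discharge: 0.626 mL/min = 1.043e-08 m³/s.
Darcy's law rearranged: K = Q·L / (A·Δh) = 1.043e-08 × 0.279 / (0.003257 × 0.599) = 1.492e-06 m/s = 0.1289 m/day.

0.129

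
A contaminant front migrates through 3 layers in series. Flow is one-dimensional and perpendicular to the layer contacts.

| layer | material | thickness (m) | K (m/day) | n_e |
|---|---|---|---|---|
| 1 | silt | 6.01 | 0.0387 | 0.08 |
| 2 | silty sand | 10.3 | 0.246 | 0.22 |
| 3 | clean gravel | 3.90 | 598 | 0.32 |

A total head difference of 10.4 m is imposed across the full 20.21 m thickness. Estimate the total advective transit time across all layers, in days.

75.7

With flow normal to the layers, continuity requires the same specific discharge q through every layer.
Σ(b_i/K_i) = 6.01/0.0387 + 10.3/0.246 + 3.90/598 = 197.2 d.
q = Δh / Σ(b_i/K_i) = 10.4 / 197.2 = 0.05275 m/day.
In each layer the seepage velocity is v_i = q/n_i, so the layer transit time is t_i = b_i·n_i / q:
  layer 1 (silt): t_1 = 6.01 × 0.08 / 0.05275 = 9.115 d
  layer 2 (silty sand): t_2 = 10.3 × 0.22 / 0.05275 = 42.96 d
  layer 3 (clean gravel): t_3 = 3.90 × 0.32 / 0.05275 = 23.66 d
Total t = Σ t_i = 75.74 days.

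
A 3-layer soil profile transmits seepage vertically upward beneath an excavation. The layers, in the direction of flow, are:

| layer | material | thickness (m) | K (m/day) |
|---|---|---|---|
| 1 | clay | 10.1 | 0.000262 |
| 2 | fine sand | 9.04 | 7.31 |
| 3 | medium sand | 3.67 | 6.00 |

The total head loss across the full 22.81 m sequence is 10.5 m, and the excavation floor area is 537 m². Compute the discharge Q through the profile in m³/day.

Flow is perpendicular to layering, so the layers act in series and the equivalent K is the thickness-weighted harmonic mean.
Total thickness L = 10.1 + 9.04 + 3.67 = 22.81 m.
Σ(b_i/K_i) = 10.1/0.000262 + 9.04/7.31 + 3.67/6.00 = 38551 d.
K_eq = L / Σ(b_i/K_i) = 22.81 / 38551 = 0.0005917 m/day.
Q = K_eq · A · (Δh/L) = 0.0005917 × 537 × (10.5/22.81) = 0.1463 m³/day.

0.146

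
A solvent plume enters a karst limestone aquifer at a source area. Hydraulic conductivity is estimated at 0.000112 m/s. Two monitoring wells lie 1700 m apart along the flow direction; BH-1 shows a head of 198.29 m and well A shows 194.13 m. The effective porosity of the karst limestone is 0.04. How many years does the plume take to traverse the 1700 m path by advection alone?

7.86

Convert K: 0.000112 m/s × 86400 = 9.677 m/day.
Hydraulic gradient i = (198.29 − 194.13) / 1700 = 4.16 / 1700 = 0.002447.
Darcy flux q = K · i = 9.677 × 0.002447 = 0.02368 m/day.
Seepage velocity v = q / n_e = 0.02368 / 0.04 = 0.5920 m/day.
Travel time t = L / v = 1700 / 0.5920 = 2872 days = 7.862 years.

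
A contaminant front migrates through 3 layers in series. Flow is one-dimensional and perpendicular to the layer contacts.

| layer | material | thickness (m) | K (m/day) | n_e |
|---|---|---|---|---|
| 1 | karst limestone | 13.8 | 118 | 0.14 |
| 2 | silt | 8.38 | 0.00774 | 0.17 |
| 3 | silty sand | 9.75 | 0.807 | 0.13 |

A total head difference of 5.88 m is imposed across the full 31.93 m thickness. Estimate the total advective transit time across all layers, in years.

2.36

With flow normal to the layers, continuity requires the same specific discharge q through every layer.
Σ(b_i/K_i) = 13.8/118 + 8.38/0.00774 + 9.75/0.807 = 1095 d.
q = Δh / Σ(b_i/K_i) = 5.88 / 1095 = 0.005370 m/day.
In each layer the seepage velocity is v_i = q/n_i, so the layer transit time is t_i = b_i·n_i / q:
  layer 1 (karst limestone): t_1 = 13.8 × 0.14 / 0.005370 = 359.7 d
  layer 2 (silt): t_2 = 8.38 × 0.17 / 0.005370 = 265.3 d
  layer 3 (silty sand): t_3 = 9.75 × 0.13 / 0.005370 = 236.0 d
Total t = Σ t_i = 861.0 days = 2.357 years.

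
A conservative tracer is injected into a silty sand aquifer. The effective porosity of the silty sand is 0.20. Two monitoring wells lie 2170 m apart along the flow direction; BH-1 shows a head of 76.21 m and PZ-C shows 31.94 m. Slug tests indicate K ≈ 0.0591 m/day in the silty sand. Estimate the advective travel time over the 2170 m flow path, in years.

Hydraulic gradient i = (76.21 − 31.94) / 2170 = 44.27 / 2170 = 0.02040.
Darcy flux q = K · i = 0.05910 × 0.02040 = 0.001206 m/day.
Seepage velocity v = q / n_e = 0.001206 / 0.20 = 0.006028 m/day.
Travel time t = L / v = 2170 / 0.006028 = 3.600e+05 days = 985.5 years.

986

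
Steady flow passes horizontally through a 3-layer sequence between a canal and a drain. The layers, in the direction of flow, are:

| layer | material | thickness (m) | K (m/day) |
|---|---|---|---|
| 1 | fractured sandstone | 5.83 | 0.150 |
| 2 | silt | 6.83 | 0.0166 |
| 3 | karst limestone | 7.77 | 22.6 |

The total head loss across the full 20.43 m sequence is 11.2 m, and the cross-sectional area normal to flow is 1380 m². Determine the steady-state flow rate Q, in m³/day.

34.3

Flow is perpendicular to layering, so the layers act in series and the equivalent K is the thickness-weighted harmonic mean.
Total thickness L = 5.83 + 6.83 + 7.77 = 20.43 m.
Σ(b_i/K_i) = 5.83/0.150 + 6.83/0.0166 + 7.77/22.6 = 450.7 d.
K_eq = L / Σ(b_i/K_i) = 20.43 / 450.7 = 0.04533 m/day.
Q = K_eq · A · (Δh/L) = 0.04533 × 1380 × (11.2/20.43) = 34.30 m³/day.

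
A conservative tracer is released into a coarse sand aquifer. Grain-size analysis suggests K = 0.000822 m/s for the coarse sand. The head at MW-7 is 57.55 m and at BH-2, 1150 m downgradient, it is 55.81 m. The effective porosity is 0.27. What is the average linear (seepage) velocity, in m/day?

Convert K: 0.000822 m/s × 86400 = 71.02 m/day.
Hydraulic gradient i = (57.55 − 55.81) / 1150 = 1.74 / 1150 = 0.001513.
Darcy flux q = K · i = 71.02 × 0.001513 = 0.1075 m/day.
Seepage velocity v = q / n_e = 0.1075 / 0.27 = 0.3980 m/day.

0.398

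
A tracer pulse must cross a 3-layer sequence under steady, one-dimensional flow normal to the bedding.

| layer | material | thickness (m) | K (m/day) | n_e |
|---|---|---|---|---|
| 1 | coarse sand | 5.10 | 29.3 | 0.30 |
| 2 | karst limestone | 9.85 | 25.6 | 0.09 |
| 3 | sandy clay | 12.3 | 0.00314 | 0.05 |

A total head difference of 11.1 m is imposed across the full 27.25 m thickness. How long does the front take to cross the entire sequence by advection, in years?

2.93

With flow normal to the layers, continuity requires the same specific discharge q through every layer.
Σ(b_i/K_i) = 5.10/29.3 + 9.85/25.6 + 12.3/0.00314 = 3918 d.
q = Δh / Σ(b_i/K_i) = 11.1 / 3918 = 0.002833 m/day.
In each layer the seepage velocity is v_i = q/n_i, so the layer transit time is t_i = b_i·n_i / q:
  layer 1 (coarse sand): t_1 = 5.10 × 0.30 / 0.002833 = 540.0 d
  layer 2 (karst limestone): t_2 = 9.85 × 0.09 / 0.002833 = 312.9 d
  layer 3 (sandy clay): t_3 = 12.3 × 0.05 / 0.002833 = 217.1 d
Total t = Σ t_i = 1070 days = 2.929 years.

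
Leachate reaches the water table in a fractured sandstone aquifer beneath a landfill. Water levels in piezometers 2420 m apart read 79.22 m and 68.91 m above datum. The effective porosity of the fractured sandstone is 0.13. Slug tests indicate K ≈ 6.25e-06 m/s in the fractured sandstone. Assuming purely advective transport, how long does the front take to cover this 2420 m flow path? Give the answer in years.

Convert K: 6.25e-06 m/s × 86400 = 0.5400 m/day.
Hydraulic gradient i = (79.22 − 68.91) / 2420 = 10.31 / 2420 = 0.004260.
Darcy flux q = K · i = 0.5400 × 0.004260 = 0.002301 m/day.
Seepage velocity v = q / n_e = 0.002301 / 0.13 = 0.01770 m/day.
Travel time t = L / v = 2420 / 0.01770 = 1.367e+05 days = 374.4 years.

374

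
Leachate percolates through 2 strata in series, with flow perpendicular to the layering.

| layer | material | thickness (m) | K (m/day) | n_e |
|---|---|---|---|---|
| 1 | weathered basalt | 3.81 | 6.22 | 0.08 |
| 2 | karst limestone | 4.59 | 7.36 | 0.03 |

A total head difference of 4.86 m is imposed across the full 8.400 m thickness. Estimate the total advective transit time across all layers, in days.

With flow normal to the layers, continuity requires the same specific discharge q through every layer.
Σ(b_i/K_i) = 3.81/6.22 + 4.59/7.36 = 1.236 d.
q = Δh / Σ(b_i/K_i) = 4.86 / 1.236 = 3.931 m/day.
In each layer the seepage velocity is v_i = q/n_i, so the layer transit time is t_i = b_i·n_i / q:
  layer 1 (weathered basalt): t_1 = 3.81 × 0.08 / 3.931 = 0.07753 d
  layer 2 (karst limestone): t_2 = 4.59 × 0.03 / 3.931 = 0.03503 d
Total t = Σ t_i = 0.1126 days.

0.113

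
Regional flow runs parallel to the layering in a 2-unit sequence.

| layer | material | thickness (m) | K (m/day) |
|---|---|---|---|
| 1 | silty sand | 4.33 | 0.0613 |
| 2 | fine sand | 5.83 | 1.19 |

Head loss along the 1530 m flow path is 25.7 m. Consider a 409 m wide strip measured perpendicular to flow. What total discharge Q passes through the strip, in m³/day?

Flow is parallel to layering, so each bed carries its own Darcy discharge and the transmissivities add.
Σ(K_i·b_i) = 0.0613×4.33 + 1.19×5.83 = 7.203 m²/day.
Hydraulic gradient i = Δh / L = 25.7 / 1530 = 0.01680.
Q = Σ(K_i·b_i) · W · i = 7.203 × 409 × 0.01680 = 49.49 m³/day.

49.5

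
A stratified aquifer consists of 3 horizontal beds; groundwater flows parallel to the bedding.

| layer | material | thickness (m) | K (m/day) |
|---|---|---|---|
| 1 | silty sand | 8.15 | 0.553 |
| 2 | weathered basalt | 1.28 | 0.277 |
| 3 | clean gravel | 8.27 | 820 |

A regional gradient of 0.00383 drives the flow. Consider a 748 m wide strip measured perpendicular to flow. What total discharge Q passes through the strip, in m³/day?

19400

Flow is parallel to layering, so each bed carries its own Darcy discharge and the transmissivities add.
Σ(K_i·b_i) = 0.553×8.15 + 0.277×1.28 + 820×8.27 = 6786 m²/day.
Hydraulic gradient i = 0.00383.
Q = Σ(K_i·b_i) · W · i = 6786 × 748 × 0.003830 = 19442 m³/day.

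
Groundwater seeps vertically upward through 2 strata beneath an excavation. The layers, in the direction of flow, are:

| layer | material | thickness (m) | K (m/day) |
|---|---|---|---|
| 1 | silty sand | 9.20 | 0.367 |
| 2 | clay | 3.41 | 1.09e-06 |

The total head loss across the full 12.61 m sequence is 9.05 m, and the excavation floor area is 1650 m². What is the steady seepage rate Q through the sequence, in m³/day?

Flow is perpendicular to layering, so the layers act in series and the equivalent K is the thickness-weighted harmonic mean.
Total thickness L = 9.20 + 3.41 = 12.61 m.
Σ(b_i/K_i) = 9.20/0.367 + 3.41/1.09e-06 = 3.128e+06 d.
K_eq = L / Σ(b_i/K_i) = 12.61 / 3.128e+06 = 4.031e-06 m/day.
Q = K_eq · A · (Δh/L) = 4.031e-06 × 1650 × (9.05/12.61) = 0.004773 m³/day.

0.00477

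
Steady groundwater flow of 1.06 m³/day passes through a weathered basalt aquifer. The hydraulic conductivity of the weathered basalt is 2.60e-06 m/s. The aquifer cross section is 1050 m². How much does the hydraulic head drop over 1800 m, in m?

Convert K: 2.60e-06 m/s × 86400 = 0.2246 m/day.
From Q = K·A·i, i = Q / (K·A) = 1.06 / (0.2246 × 1050) = 0.004494.
Head loss Δh = i · L = 0.004494 × 1800 = 8.089 m.

8.09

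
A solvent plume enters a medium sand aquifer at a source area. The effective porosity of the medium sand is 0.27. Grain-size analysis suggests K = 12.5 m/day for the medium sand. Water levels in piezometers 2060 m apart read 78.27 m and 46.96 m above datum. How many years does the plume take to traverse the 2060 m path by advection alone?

Hydraulic gradient i = (78.27 − 46.96) / 2060 = 31.31 / 2060 = 0.01520.
Darcy flux q = K · i = 12.50 × 0.01520 = 0.1900 m/day.
Seepage velocity v = q / n_e = 0.1900 / 0.27 = 0.7037 m/day.
Travel time t = L / v = 2060 / 0.7037 = 2928 days = 8.015 years.

8.02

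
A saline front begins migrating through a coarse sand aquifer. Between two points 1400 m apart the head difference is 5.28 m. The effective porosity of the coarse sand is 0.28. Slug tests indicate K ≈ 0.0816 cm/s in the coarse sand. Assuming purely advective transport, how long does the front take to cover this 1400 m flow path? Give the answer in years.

4.04

Convert K: 0.0816 cm/s × 864 = 70.50 m/day.
Hydraulic gradient i = Δh / L = 5.28 / 1400 = 0.003771.
Darcy flux q = K · i = 70.50 × 0.003771 = 0.2659 m/day.
Seepage velocity v = q / n_e = 0.2659 / 0.28 = 0.9496 m/day.
Travel time t = L / v = 1400 / 0.9496 = 1474 days = 4.036 years.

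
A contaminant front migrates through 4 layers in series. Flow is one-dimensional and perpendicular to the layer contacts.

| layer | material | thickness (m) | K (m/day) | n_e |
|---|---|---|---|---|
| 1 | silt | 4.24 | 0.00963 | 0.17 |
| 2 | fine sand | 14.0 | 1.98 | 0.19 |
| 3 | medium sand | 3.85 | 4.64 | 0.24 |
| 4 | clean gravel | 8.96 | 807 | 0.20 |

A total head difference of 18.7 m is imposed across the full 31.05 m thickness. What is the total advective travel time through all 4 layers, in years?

0.400

With flow normal to the layers, continuity requires the same specific discharge q through every layer.
Σ(b_i/K_i) = 4.24/0.00963 + 14.0/1.98 + 3.85/4.64 + 8.96/807 = 448.2 d.
q = Δh / Σ(b_i/K_i) = 18.7 / 448.2 = 0.04172 m/day.
In each layer the seepage velocity is v_i = q/n_i, so the layer transit time is t_i = b_i·n_i / q:
  layer 1 (silt): t_1 = 4.24 × 0.17 / 0.04172 = 17.28 d
  layer 2 (fine sand): t_2 = 14.0 × 0.19 / 0.04172 = 63.75 d
  layer 3 (medium sand): t_3 = 3.85 × 0.24 / 0.04172 = 22.15 d
  layer 4 (clean gravel): t_4 = 8.96 × 0.20 / 0.04172 = 42.95 d
Total t = Σ t_i = 146.1 days = 0.4001 years.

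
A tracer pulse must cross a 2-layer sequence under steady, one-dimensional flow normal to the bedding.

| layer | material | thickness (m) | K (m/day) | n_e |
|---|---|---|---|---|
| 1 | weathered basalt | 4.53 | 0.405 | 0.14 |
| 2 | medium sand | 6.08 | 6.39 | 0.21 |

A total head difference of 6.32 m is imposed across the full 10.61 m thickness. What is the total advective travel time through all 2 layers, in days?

3.67

With flow normal to the layers, continuity requires the same specific discharge q through every layer.
Σ(b_i/K_i) = 4.53/0.405 + 6.08/6.39 = 12.14 d.
q = Δh / Σ(b_i/K_i) = 6.32 / 12.14 = 0.5207 m/day.
In each layer the seepage velocity is v_i = q/n_i, so the layer transit time is t_i = b_i·n_i / q:
  layer 1 (weathered basalt): t_1 = 4.53 × 0.14 / 0.5207 = 1.218 d
  layer 2 (medium sand): t_2 = 6.08 × 0.21 / 0.5207 = 2.452 d
Total t = Σ t_i = 3.670 days.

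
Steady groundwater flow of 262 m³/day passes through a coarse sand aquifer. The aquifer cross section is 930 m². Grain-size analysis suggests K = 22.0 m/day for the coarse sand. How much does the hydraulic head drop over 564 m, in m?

7.22

From Q = K·A·i, i = Q / (K·A) = 262 / (22.00 × 930.0) = 0.01281.
Head loss Δh = i · L = 0.01281 × 564 = 7.222 m.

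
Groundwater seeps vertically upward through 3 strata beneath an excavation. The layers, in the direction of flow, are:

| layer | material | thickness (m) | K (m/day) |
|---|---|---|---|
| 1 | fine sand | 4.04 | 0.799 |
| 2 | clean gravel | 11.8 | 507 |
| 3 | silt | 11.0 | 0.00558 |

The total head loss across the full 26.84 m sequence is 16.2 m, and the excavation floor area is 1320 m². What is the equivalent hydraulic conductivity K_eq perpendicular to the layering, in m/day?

Flow is perpendicular to layering, so the layers act in series and the equivalent K is the thickness-weighted harmonic mean.
Total thickness L = 4.04 + 11.8 + 11.0 = 26.84 m.
Σ(b_i/K_i) = 4.04/0.799 + 11.8/507 + 11.0/0.00558 = 1976 d.
K_eq = L / Σ(b_i/K_i) = 26.84 / 1976 = 0.01358 m/day.

0.0136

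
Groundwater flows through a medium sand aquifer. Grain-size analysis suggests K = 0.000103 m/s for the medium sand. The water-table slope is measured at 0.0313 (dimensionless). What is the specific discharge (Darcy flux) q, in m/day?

0.279

Convert K: 0.000103 m/s × 86400 = 8.899 m/day.
Hydraulic gradient i = 0.0313.
Specific discharge q = K · i = 8.899 × 0.03130 = 0.2785 m/day.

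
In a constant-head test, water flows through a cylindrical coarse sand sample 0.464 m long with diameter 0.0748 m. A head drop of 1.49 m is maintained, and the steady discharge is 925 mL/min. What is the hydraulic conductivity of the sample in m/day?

Cross-sectional area A = π·(d/2)² = π × (0.0748/2)² = 0.004394 m².
Convert discharge: 925 mL/min = 1.542e-05 m³/s.
Darcy's law rearranged: K = Q·L / (A·Δh) = 1.542e-05 × 0.464 / (0.004394 × 1.49) = 0.001093 m/s = 94.39 m/day.

94.4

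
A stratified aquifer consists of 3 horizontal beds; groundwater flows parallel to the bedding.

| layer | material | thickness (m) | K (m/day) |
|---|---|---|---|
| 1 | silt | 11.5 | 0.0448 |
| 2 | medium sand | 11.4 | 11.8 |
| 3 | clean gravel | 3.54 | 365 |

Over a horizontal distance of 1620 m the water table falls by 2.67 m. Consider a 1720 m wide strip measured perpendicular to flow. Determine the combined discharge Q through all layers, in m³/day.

Flow is parallel to layering, so each bed carries its own Darcy discharge and the transmissivities add.
Σ(K_i·b_i) = 0.0448×11.5 + 11.8×11.4 + 365×3.54 = 1427 m²/day.
Hydraulic gradient i = Δh / L = 2.67 / 1620 = 0.001648.
Q = Σ(K_i·b_i) · W · i = 1427 × 1720 × 0.001648 = 4046 m³/day.

4050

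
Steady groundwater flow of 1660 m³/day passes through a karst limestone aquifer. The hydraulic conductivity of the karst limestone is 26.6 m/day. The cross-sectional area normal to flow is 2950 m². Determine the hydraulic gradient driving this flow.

From Q = K·A·i, i = Q / (K·A) = 1660 / (26.60 × 2950) = 0.02115.

0.0212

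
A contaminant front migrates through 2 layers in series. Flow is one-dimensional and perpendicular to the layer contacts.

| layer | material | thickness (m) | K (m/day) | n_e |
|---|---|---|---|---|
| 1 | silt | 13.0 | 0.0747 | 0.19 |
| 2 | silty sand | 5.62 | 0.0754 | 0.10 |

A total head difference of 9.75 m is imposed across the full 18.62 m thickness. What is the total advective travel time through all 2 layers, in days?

With flow normal to the layers, continuity requires the same specific discharge q through every layer.
Σ(b_i/K_i) = 13.0/0.0747 + 5.62/0.0754 = 248.6 d.
q = Δh / Σ(b_i/K_i) = 9.75 / 248.6 = 0.03923 m/day.
In each layer the seepage velocity is v_i = q/n_i, so the layer transit time is t_i = b_i·n_i / q:
  layer 1 (silt): t_1 = 13.0 × 0.19 / 0.03923 = 62.97 d
  layer 2 (silty sand): t_2 = 5.62 × 0.10 / 0.03923 = 14.33 d
Total t = Σ t_i = 77.30 days.

77.3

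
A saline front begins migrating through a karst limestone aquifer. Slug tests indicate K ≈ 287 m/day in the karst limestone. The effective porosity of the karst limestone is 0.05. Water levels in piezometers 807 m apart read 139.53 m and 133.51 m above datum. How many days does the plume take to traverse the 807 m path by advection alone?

18.8

Hydraulic gradient i = (139.53 − 133.51) / 807 = 6.02 / 807 = 0.007460.
Darcy flux q = K · i = 287.0 × 0.007460 = 2.141 m/day.
Seepage velocity v = q / n_e = 2.141 / 0.05 = 42.82 m/day.
Travel time t = L / v = 807 / 42.82 = 18.85 days.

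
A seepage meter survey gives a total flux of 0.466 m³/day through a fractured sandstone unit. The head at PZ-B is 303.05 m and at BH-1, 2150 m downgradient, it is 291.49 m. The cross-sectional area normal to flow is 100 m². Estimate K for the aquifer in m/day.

0.867

Hydraulic gradient i = (303.05 − 291.49) / 2150 = 11.56 / 2150 = 0.005377.
From Q = K·A·i, K = Q / (A·i) = 0.466 / (100.0 × 0.005377) = 0.8667 m/day.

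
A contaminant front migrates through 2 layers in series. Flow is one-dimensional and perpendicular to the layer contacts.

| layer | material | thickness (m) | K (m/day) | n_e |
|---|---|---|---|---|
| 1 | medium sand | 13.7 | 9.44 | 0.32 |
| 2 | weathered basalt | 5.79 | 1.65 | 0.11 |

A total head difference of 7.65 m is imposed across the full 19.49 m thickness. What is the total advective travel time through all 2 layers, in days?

With flow normal to the layers, continuity requires the same specific discharge q through every layer.
Σ(b_i/K_i) = 13.7/9.44 + 5.79/1.65 = 4.960 d.
q = Δh / Σ(b_i/K_i) = 7.65 / 4.960 = 1.542 m/day.
In each layer the seepage velocity is v_i = q/n_i, so the layer transit time is t_i = b_i·n_i / q:
  layer 1 (medium sand): t_1 = 13.7 × 0.32 / 1.542 = 2.843 d
  layer 2 (weathered basalt): t_2 = 5.79 × 0.11 / 1.542 = 0.4130 d
Total t = Σ t_i = 3.256 days.

3.26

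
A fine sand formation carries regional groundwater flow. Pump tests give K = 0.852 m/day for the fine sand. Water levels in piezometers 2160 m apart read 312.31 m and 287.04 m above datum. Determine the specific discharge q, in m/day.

Hydraulic gradient i = (312.31 − 287.04) / 2160 = 25.27 / 2160 = 0.01170.
Specific discharge q = K · i = 0.8520 × 0.01170 = 0.009968 m/day.

0.00997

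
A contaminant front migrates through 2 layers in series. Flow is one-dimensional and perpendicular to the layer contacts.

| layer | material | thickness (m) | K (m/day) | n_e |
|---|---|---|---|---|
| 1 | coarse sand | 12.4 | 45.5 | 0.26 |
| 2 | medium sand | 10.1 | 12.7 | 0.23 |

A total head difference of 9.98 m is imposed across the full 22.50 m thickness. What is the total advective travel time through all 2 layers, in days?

0.593

With flow normal to the layers, continuity requires the same specific discharge q through every layer.
Σ(b_i/K_i) = 12.4/45.5 + 10.1/12.7 = 1.068 d.
q = Δh / Σ(b_i/K_i) = 9.98 / 1.068 = 9.346 m/day.
In each layer the seepage velocity is v_i = q/n_i, so the layer transit time is t_i = b_i·n_i / q:
  layer 1 (coarse sand): t_1 = 12.4 × 0.26 / 9.346 = 0.3449 d
  layer 2 (medium sand): t_2 = 10.1 × 0.23 / 9.346 = 0.2485 d
Total t = Σ t_i = 0.5935 days.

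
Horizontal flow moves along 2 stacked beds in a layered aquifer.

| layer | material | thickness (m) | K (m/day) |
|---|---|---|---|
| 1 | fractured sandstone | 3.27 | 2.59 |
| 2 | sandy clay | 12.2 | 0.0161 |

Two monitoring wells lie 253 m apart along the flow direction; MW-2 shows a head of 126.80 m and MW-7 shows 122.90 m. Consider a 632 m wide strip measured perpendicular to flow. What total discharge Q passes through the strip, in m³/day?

84.4

Flow is parallel to layering, so each bed carries its own Darcy discharge and the transmissivities add.
Σ(K_i·b_i) = 2.59×3.27 + 0.0161×12.2 = 8.666 m²/day.
Hydraulic gradient i = (126.80 − 122.90) / 253 = 3.9 / 253 = 0.01542.
Q = Σ(K_i·b_i) · W · i = 8.666 × 632 × 0.01542 = 84.42 m³/day.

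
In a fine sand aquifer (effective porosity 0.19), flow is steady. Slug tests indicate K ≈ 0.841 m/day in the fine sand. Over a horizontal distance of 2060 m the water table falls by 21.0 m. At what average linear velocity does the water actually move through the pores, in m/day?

Hydraulic gradient i = Δh / L = 21.0 / 2060 = 0.01019.
Darcy flux q = K · i = 0.8410 × 0.01019 = 0.008573 m/day.
Seepage velocity v = q / n_e = 0.008573 / 0.19 = 0.04512 m/day.

0.0451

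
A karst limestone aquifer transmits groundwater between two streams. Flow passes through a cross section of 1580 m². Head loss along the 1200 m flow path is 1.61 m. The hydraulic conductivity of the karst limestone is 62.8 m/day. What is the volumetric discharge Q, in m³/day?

133

Hydraulic gradient i = Δh / L = 1.61 / 1200 = 0.001342.
Darcy's law: Q = K · A · i = 62.80 × 1580 × 0.001342 = 133.1 m³/day.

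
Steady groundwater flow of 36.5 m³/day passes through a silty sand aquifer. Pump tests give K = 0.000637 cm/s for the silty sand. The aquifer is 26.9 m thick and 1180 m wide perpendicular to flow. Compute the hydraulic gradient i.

Convert K: 0.000637 cm/s × 864 = 0.5504 m/day.
Cross-sectional area A = 1180 × 26.9 = 31742 m².
From Q = K·A·i, i = Q / (K·A) = 36.5 / (0.5504 × 31742) = 0.002089.

0.00209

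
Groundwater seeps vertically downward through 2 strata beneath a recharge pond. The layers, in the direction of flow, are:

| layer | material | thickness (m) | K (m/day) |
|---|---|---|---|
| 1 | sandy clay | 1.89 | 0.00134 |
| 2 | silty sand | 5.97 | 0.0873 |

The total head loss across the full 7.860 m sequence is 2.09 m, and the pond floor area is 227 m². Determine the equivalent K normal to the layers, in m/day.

Flow is perpendicular to layering, so the layers act in series and the equivalent K is the thickness-weighted harmonic mean.
Total thickness L = 1.89 + 5.97 = 7.860 m.
Σ(b_i/K_i) = 1.89/0.00134 + 5.97/0.0873 = 1479 d.
K_eq = L / Σ(b_i/K_i) = 7.860 / 1479 = 0.005315 m/day.

0.00532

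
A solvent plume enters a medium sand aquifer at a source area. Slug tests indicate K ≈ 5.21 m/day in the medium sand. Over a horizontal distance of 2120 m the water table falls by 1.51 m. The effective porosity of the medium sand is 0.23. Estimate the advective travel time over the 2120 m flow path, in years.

360

Hydraulic gradient i = Δh / L = 1.51 / 2120 = 0.0007123.
Darcy flux q = K · i = 5.210 × 0.0007123 = 0.003711 m/day.
Seepage velocity v = q / n_e = 0.003711 / 0.23 = 0.01613 m/day.
Travel time t = L / v = 2120 / 0.01613 = 1.314e+05 days = 359.7 years.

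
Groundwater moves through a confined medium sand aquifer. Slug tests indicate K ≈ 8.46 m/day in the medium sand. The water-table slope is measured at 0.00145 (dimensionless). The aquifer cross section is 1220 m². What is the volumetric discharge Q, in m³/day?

Hydraulic gradient i = 0.00145.
Darcy's law: Q = K · A · i = 8.460 × 1220 × 0.001450 = 14.97 m³/day.

15.0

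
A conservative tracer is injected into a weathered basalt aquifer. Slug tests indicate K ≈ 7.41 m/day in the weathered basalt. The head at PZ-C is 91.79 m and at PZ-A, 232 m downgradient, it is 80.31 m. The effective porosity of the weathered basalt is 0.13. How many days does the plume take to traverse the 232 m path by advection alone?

82.3

Hydraulic gradient i = (91.79 − 80.31) / 232 = 11.48 / 232 = 0.04948.
Darcy flux q = K · i = 7.410 × 0.04948 = 0.3667 m/day.
Seepage velocity v = q / n_e = 0.3667 / 0.13 = 2.821 m/day.
Travel time t = L / v = 232 / 2.821 = 82.25 days.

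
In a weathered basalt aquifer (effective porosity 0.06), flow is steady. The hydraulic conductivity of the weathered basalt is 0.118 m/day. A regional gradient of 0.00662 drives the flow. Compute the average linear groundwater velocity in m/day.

0.0130

Hydraulic gradient i = 0.00662.
Darcy flux q = K · i = 0.1180 × 0.006620 = 0.0007812 m/day.
Seepage velocity v = q / n_e = 0.0007812 / 0.06 = 0.01302 m/day.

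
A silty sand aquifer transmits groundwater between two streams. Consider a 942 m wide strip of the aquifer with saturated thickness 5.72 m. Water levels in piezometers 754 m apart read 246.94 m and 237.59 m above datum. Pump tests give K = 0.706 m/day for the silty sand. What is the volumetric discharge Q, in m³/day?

47.2

Cross-sectional area A = 942 × 5.72 = 5388 m².
Hydraulic gradient i = (246.94 − 237.59) / 754 = 9.35 / 754 = 0.01240.
Darcy's law: Q = K · A · i = 0.7060 × 5388 × 0.01240 = 47.17 m³/day.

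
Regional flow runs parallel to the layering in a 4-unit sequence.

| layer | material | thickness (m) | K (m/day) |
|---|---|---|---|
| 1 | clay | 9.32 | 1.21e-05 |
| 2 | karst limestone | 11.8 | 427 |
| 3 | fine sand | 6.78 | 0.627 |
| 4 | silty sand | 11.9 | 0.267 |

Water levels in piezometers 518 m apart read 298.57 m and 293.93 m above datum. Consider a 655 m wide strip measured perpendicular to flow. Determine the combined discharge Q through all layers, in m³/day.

29600

Flow is parallel to layering, so each bed carries its own Darcy discharge and the transmissivities add.
Σ(K_i·b_i) = 1.21e-05×9.32 + 427×11.8 + 0.627×6.78 + 0.267×11.9 = 5046 m²/day.
Hydraulic gradient i = (298.57 − 293.93) / 518 = 4.64 / 518 = 0.008958.
Q = Σ(K_i·b_i) · W · i = 5046 × 655 × 0.008958 = 29606 m³/day.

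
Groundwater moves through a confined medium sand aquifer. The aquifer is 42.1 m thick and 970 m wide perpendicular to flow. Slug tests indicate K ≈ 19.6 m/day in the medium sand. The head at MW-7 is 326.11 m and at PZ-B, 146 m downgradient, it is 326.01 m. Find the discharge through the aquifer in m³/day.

Cross-sectional area A = 970 × 42.1 = 40837 m².
Hydraulic gradient i = (326.11 − 326.01) / 146 = 0.1 / 146 = 0.0006849.
Darcy's law: Q = K · A · i = 19.60 × 40837 × 0.0006849 = 548.2 m³/day.

548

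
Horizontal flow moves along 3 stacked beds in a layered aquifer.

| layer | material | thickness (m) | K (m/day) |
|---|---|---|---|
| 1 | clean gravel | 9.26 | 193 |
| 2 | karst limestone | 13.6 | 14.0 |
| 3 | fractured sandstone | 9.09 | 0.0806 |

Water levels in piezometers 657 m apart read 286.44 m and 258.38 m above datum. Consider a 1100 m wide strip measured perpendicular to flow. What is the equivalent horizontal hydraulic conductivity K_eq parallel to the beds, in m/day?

61.9

Flow is parallel to layering, so each bed carries its own Darcy discharge and the transmissivities add.
Σ(K_i·b_i) = 193×9.26 + 14.0×13.6 + 0.0806×9.09 = 1978 m²/day.
Total thickness b = 31.95 m, so K_eq = Σ(K_i·b_i)/b = 61.92 m/day.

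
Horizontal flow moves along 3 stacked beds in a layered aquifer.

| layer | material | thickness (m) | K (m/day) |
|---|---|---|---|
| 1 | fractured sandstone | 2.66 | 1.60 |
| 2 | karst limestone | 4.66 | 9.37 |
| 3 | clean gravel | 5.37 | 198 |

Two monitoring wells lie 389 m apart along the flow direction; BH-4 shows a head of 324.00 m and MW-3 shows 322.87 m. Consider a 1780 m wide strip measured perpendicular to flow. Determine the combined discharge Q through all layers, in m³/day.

Flow is parallel to layering, so each bed carries its own Darcy discharge and the transmissivities add.
Σ(K_i·b_i) = 1.60×2.66 + 9.37×4.66 + 198×5.37 = 1111 m²/day.
Hydraulic gradient i = (324.00 − 322.87) / 389 = 1.13 / 389 = 0.002905.
Q = Σ(K_i·b_i) · W · i = 1111 × 1780 × 0.002905 = 5746 m³/day.

5750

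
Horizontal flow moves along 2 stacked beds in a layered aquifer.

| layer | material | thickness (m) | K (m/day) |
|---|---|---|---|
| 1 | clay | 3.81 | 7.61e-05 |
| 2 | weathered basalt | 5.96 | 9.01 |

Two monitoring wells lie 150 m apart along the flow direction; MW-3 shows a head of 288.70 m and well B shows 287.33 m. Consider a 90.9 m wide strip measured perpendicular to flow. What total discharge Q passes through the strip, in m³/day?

44.6

Flow is parallel to layering, so each bed carries its own Darcy discharge and the transmissivities add.
Σ(K_i·b_i) = 7.61e-05×3.81 + 9.01×5.96 = 53.70 m²/day.
Hydraulic gradient i = (288.70 − 287.33) / 150 = 1.37 / 150 = 0.009133.
Q = Σ(K_i·b_i) · W · i = 53.70 × 90.9 × 0.009133 = 44.58 m³/day.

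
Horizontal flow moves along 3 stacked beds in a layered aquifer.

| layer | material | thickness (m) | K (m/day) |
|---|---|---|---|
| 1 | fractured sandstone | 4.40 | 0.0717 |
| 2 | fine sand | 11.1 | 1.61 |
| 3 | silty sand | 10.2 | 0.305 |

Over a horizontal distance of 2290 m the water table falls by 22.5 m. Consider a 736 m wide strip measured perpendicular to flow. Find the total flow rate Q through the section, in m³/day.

Flow is parallel to layering, so each bed carries its own Darcy discharge and the transmissivities add.
Σ(K_i·b_i) = 0.0717×4.40 + 1.61×11.1 + 0.305×10.2 = 21.30 m²/day.
Hydraulic gradient i = Δh / L = 22.5 / 2290 = 0.009825.
Q = Σ(K_i·b_i) · W · i = 21.30 × 736 × 0.009825 = 154.0 m³/day.

154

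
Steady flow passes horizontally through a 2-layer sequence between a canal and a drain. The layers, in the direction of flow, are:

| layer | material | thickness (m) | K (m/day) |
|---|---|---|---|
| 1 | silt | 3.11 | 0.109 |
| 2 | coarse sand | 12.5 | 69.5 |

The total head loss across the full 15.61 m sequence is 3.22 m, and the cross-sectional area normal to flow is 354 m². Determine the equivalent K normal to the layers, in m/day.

Flow is perpendicular to layering, so the layers act in series and the equivalent K is the thickness-weighted harmonic mean.
Total thickness L = 3.11 + 12.5 = 15.61 m.
Σ(b_i/K_i) = 3.11/0.109 + 12.5/69.5 = 28.71 d.
K_eq = L / Σ(b_i/K_i) = 15.61 / 28.71 = 0.5437 m/day.

0.544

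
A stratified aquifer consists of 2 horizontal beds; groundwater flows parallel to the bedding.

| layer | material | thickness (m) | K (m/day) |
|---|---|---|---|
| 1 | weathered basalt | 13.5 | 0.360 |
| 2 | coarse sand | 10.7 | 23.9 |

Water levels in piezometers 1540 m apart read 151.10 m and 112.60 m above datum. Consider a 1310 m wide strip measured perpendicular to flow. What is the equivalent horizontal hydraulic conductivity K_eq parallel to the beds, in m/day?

10.8

Flow is parallel to layering, so each bed carries its own Darcy discharge and the transmissivities add.
Σ(K_i·b_i) = 0.360×13.5 + 23.9×10.7 = 260.6 m²/day.
Total thickness b = 24.20 m, so K_eq = Σ(K_i·b_i)/b = 10.77 m/day.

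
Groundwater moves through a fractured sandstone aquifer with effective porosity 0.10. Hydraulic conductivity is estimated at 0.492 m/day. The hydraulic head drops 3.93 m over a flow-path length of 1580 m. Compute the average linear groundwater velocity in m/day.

0.0122

Hydraulic gradient i = Δh / L = 3.93 / 1580 = 0.002487.
Darcy flux q = K · i = 0.4920 × 0.002487 = 0.001224 m/day.
Seepage velocity v = q / n_e = 0.001224 / 0.10 = 0.01224 m/day.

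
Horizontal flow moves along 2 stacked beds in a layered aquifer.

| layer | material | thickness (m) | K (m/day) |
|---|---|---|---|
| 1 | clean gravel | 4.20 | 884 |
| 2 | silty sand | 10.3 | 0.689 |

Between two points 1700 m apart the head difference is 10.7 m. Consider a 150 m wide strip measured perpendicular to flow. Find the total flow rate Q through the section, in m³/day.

3510

Flow is parallel to layering, so each bed carries its own Darcy discharge and the transmissivities add.
Σ(K_i·b_i) = 884×4.20 + 0.689×10.3 = 3720 m²/day.
Hydraulic gradient i = Δh / L = 10.7 / 1700 = 0.006294.
Q = Σ(K_i·b_i) · W · i = 3720 × 150 × 0.006294 = 3512 m³/day.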